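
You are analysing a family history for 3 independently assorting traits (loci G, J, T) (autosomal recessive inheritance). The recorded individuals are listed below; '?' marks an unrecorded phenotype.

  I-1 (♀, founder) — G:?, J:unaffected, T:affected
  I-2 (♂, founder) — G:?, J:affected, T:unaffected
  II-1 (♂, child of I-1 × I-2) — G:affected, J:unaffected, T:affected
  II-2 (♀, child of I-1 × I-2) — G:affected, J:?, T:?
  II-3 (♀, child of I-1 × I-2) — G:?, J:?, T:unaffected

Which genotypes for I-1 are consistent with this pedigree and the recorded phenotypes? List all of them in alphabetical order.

G/I-1 ? ·: Gg|gg
G/I-2 ? ·: Gg|gg
G/II-1 aff I-1×I-2: gg
G/II-2 aff I-1×I-2: gg
G/II-3 ? I-1×I-2: GG|Gg|gg
⇒ G over [I-1,I-2,II-1,II-2,II-3]: 8 consistent
J/I-1 un ·: JJ|Jj
J/I-2 aff ·: jj
J/II-1 un I-1×I-2: Jj
J/II-2 ? I-1×I-2: Jj|jj
J/II-3 ? I-1×I-2: Jj|jj
⇒ J over [I-1,I-2,II-1,II-2,II-3]: 5 consistent
T/I-1 aff ·: tt
T/I-2 un ·: Tt
T/II-1 aff I-1×I-2: tt
T/II-2 ? I-1×I-2: Tt|tt
T/II-3 un I-1×I-2: Tt
⇒ T over [I-1,I-2,II-1,II-2,II-3]: 2 consistent

I-1 ∈ {Gg JJ tt, Gg Jj tt, gg JJ tt, gg Jj tt}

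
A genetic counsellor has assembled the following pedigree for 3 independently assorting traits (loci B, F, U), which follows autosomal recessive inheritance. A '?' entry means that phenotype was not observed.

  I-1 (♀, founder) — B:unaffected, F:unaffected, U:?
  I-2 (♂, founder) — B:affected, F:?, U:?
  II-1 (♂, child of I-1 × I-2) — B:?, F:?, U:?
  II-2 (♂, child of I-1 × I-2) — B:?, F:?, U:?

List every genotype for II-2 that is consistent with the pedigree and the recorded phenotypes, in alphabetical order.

II-2 ∈ {Bb FF UU, Bb FF Uu, Bb FF uu, Bb Ff UU, Bb Ff Uu, Bb Ff uu, Bb ff UU, Bb ff Uu, Bb ff uu, bb FF UU, bb FF Uu, bb FF uu, bb Ff UU, bb Ff Uu, bb Ff uu, bb ff UU, bb ff Uu, bb ff uu}

B/I-1 un ·: BB|Bb
B/I-2 aff ·: bb
B/II-1 ? I-1×I-2: Bb|bb
B/II-2 ? I-1×I-2: Bb|bb
⇒ B over [I-1,I-2,II-1,II-2]: 5 consistent
F/I-1 un ·: FF|Ff
F/I-2 ? ·: FF|Ff|ff
F/II-1 ? I-1×I-2: FF|Ff|ff
F/II-2 ? I-1×I-2: FF|Ff|ff
⇒ F over [I-1,I-2,II-1,II-2]: 23 consistent
U/I-1 ? ·: UU|Uu|uu
U/I-2 ? ·: UU|Uu|uu
U/II-1 ? I-1×I-2: UU|Uu|uu
U/II-2 ? I-1×I-2: UU|Uu|uu
⇒ U over [I-1,I-2,II-1,II-2]: 29 consistent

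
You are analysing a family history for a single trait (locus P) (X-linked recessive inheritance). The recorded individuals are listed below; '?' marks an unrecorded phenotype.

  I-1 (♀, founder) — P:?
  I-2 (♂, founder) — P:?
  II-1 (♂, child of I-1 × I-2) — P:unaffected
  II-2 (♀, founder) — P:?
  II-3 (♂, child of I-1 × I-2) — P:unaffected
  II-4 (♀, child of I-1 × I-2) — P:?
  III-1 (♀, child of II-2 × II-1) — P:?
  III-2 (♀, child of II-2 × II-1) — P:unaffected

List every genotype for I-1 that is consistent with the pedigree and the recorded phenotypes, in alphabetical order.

I-1 ∈ {X^PX^P, X^PX^p}

P/I-1 ? ·: X^PX^P|X^PX^p
P/I-2 ? ·: X^PY|X^pY
P/II-1 un I-1×I-2: X^PY
P/II-2 ? ·: X^PX^P|X^PX^p|X^pX^p
P/II-3 un I-1×I-2: X^PY
P/II-4 ? I-1×I-2: X^PX^P|X^PX^p|X^pX^p
P/III-1 ? II-2×II-1: X^PX^P|X^PX^p
P/III-2 un II-2×II-1: X^PX^P|X^PX^p
⇒ P over [I-1,I-2,II-1,II-2,II-3,II-4,III-1,III-2]: 36 consistent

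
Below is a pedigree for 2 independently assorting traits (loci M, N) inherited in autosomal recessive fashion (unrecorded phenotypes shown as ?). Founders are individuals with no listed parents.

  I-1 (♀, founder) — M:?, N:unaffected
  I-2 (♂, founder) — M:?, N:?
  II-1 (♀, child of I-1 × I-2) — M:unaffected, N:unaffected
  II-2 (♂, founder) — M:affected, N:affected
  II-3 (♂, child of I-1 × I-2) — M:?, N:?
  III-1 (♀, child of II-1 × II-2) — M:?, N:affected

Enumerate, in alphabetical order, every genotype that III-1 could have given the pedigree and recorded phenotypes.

M/I-1 ? ·: MM|Mm|mm
M/I-2 ? ·: MM|Mm|mm
M/II-1 un I-1×I-2: MM|Mm
M/II-2 aff ·: mm
M/II-3 ? I-1×I-2: MM|Mm|mm
M/III-1 ? II-1×II-2: Mm|mm
⇒ M over [I-1,I-2,II-1,II-2,II-3,III-1]: 34 consistent
N/I-1 un ·: NN|Nn
N/I-2 ? ·: NN|Nn|nn
N/II-1 un I-1×I-2: Nn
N/II-2 aff ·: nn
N/II-3 ? I-1×I-2: NN|Nn|nn
N/III-1 aff II-1×II-2: nn
⇒ N over [I-1,I-2,II-1,II-2,II-3,III-1]: 10 consistent

III-1 ∈ {Mm nn, mm nn}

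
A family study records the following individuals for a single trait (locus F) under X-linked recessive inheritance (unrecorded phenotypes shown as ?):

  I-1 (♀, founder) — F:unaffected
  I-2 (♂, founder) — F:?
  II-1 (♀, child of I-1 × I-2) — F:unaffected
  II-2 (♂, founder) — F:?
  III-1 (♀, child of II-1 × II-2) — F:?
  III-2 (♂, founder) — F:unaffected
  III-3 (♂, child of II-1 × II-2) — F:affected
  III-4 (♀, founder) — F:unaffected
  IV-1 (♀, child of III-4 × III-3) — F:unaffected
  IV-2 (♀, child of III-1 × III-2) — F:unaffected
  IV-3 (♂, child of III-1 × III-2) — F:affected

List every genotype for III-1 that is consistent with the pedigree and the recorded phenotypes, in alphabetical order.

III-1 ∈ {X^FX^f, X^fX^f}

F/I-1 un ·: X^FX^F|X^FX^f
F/I-2 ? ·: X^FY|X^fY
F/II-1 un I-1×I-2: X^FX^f
F/II-2 ? ·: X^FY|X^fY
F/III-1 ? II-1×II-2: X^FX^f|X^fX^f
F/III-2 un ·: X^FY
F/III-3 aff II-1×II-2: X^fY
F/III-4 un ·: X^FX^F|X^FX^f
F/IV-1 un III-4×III-3: X^FX^f
F/IV-2 un III-1×III-2: X^FX^F|X^FX^f
F/IV-3 aff III-1×III-2: X^fY
⇒ F over [I-1,I-2,II-1,II-2,III-1,III-2,III-3,III-4,IV-1,IV-2,IV-3]: 30 consistent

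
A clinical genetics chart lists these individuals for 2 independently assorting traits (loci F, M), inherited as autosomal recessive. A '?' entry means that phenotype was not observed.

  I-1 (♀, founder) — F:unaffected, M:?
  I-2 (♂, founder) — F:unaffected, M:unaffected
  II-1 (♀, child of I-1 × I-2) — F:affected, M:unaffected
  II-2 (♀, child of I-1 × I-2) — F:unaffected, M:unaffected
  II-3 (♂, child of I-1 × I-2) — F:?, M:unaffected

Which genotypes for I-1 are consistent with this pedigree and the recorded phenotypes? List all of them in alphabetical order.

I-1 ∈ {Ff MM, Ff Mm, Ff mm}

F/I-1 un ·: Ff
F/I-2 un ·: Ff
F/II-1 aff I-1×I-2: ff
F/II-2 un I-1×I-2: FF|Ff
F/II-3 ? I-1×I-2: FF|Ff|ff
⇒ F over [I-1,I-2,II-1,II-2,II-3]: 6 consistent
M/I-1 ? ·: MM|Mm|mm
M/I-2 un ·: MM|Mm
M/II-1 un I-1×I-2: MM|Mm
M/II-2 un I-1×I-2: MM|Mm
M/II-3 un I-1×I-2: MM|Mm
⇒ M over [I-1,I-2,II-1,II-2,II-3]: 27 consistent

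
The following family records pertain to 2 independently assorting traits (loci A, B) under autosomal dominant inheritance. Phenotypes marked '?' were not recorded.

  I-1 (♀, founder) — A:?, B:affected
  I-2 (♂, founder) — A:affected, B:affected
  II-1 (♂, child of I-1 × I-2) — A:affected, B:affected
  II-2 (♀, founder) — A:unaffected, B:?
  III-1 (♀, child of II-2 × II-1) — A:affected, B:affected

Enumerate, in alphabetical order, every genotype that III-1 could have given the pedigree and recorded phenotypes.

A/I-1 ? ·: aa|Aa|AA
A/I-2 aff ·: Aa|AA
A/II-1 aff I-1×I-2: Aa|AA
A/II-2 un ·: aa
A/III-1 aff II-2×II-1: Aa
⇒ A over [I-1,I-2,II-1,II-2,III-1]: 9 consistent
B/I-1 aff ·: Bb|BB
B/I-2 aff ·: Bb|BB
B/II-1 aff I-1×I-2: Bb|BB
B/II-2 ? ·: bb|Bb|BB
B/III-1 aff II-2×II-1: Bb|BB
⇒ B over [I-1,I-2,II-1,II-2,III-1]: 31 consistent

III-1 ∈ {Aa BB, Aa Bb}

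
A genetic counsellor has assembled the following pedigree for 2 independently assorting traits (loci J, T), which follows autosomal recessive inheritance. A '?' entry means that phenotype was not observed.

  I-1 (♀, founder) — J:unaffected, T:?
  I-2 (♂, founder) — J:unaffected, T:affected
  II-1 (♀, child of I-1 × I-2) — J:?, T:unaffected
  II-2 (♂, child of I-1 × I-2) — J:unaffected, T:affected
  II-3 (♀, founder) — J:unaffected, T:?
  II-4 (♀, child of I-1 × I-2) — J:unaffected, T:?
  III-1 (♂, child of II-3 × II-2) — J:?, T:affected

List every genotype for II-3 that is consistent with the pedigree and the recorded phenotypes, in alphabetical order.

J/I-1 un ·: JJ|Jj
J/I-2 un ·: JJ|Jj
J/II-1 ? I-1×I-2: JJ|Jj|jj
J/II-2 un I-1×I-2: JJ|Jj
J/II-3 un ·: JJ|Jj
J/II-4 un I-1×I-2: JJ|Jj
J/III-1 ? II-3×II-2: JJ|Jj|jj
⇒ J over [I-1,I-2,II-1,II-2,II-3,II-4,III-1]: 115 consistent
T/I-1 ? ·: Tt
T/I-2 aff ·: tt
T/II-1 un I-1×I-2: Tt
T/II-2 aff I-1×I-2: tt
T/II-3 ? ·: Tt|tt
T/II-4 ? I-1×I-2: Tt|tt
T/III-1 aff II-3×II-2: tt
⇒ T over [I-1,I-2,II-1,II-2,II-3,II-4,III-1]: 4 consistent

II-3 ∈ {JJ Tt, JJ tt, Jj Tt, Jj tt}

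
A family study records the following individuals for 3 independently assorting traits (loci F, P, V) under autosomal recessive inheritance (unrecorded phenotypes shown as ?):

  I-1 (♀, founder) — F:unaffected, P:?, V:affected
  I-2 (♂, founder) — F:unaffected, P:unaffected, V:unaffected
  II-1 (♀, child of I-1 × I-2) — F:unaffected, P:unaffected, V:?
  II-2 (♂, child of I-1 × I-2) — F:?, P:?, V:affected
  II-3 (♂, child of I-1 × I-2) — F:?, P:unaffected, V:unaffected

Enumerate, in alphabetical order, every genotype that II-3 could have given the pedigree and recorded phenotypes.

F/I-1 un ·: FF|Ff
F/I-2 un ·: FF|Ff
F/II-1 un I-1×I-2: FF|Ff
F/II-2 ? I-1×I-2: FF|Ff|ff
F/II-3 ? I-1×I-2: FF|Ff|ff
⇒ F over [I-1,I-2,II-1,II-2,II-3]: 35 consistent
P/I-1 ? ·: PP|Pp|pp
P/I-2 un ·: PP|Pp
P/II-1 un I-1×I-2: PP|Pp
P/II-2 ? I-1×I-2: PP|Pp|pp
P/II-3 un I-1×I-2: PP|Pp
⇒ P over [I-1,I-2,II-1,II-2,II-3]: 32 consistent
V/I-1 aff ·: vv
V/I-2 un ·: Vv
V/II-1 ? I-1×I-2: Vv|vv
V/II-2 aff I-1×I-2: vv
V/II-3 un I-1×I-2: Vv
⇒ V over [I-1,I-2,II-1,II-2,II-3]: 2 consistent

II-3 ∈ {FF PP Vv, FF Pp Vv, Ff PP Vv, Ff Pp Vv, ff PP Vv, ff Pp Vv}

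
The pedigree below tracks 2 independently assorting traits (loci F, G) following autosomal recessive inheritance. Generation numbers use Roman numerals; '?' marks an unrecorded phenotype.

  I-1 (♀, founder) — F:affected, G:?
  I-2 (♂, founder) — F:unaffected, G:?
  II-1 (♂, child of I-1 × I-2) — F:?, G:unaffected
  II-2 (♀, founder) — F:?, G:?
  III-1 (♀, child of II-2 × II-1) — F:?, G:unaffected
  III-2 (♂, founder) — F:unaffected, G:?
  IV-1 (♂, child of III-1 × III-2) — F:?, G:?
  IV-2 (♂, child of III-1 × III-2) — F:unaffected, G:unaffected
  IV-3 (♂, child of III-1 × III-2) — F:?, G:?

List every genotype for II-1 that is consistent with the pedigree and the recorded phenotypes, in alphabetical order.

II-1 ∈ {Ff GG, Ff Gg, ff GG, ff Gg}

F/I-1 aff ·: ff
F/I-2 un ·: FF|Ff
F/II-1 ? I-1×I-2: Ff|ff
F/II-2 ? ·: FF|Ff|ff
F/III-1 ? II-2×II-1: FF|Ff|ff
F/III-2 un ·: FF|Ff
F/IV-1 ? III-1×III-2: FF|Ff|ff
F/IV-2 un III-1×III-2: FF|Ff
F/IV-3 ? III-1×III-2: FF|Ff|ff
⇒ F over [I-1,I-2,II-1,II-2,III-1,III-2,IV-1,IV-2,IV-3]: 274 consistent
G/I-1 ? ·: GG|Gg|gg
G/I-2 ? ·: GG|Gg|gg
G/II-1 un I-1×I-2: GG|Gg
G/II-2 ? ·: GG|Gg|gg
G/III-1 un II-2×II-1: GG|Gg
G/III-2 ? ·: GG|Gg|gg
G/IV-1 ? III-1×III-2: GG|Gg|gg
G/IV-2 un III-1×III-2: GG|Gg
G/IV-3 ? III-1×III-2: GG|Gg|gg
⇒ G over [I-1,I-2,II-1,II-2,III-1,III-2,IV-1,IV-2,IV-3]: 1090 consistent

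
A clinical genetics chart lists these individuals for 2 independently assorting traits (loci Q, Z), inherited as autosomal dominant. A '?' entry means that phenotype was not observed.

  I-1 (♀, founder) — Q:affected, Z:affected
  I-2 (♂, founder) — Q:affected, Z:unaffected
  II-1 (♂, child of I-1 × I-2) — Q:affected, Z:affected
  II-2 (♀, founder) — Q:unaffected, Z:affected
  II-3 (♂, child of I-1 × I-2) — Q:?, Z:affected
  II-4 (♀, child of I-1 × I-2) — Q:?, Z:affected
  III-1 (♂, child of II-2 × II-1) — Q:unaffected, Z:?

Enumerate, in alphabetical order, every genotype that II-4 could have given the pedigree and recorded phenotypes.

II-4 ∈ {QQ Zz, Qq Zz, qq Zz}

Q/I-1 aff ·: Qq|QQ
Q/I-2 aff ·: Qq|QQ
Q/II-1 aff I-1×I-2: Qq
Q/II-2 un ·: qq
Q/II-3 ? I-1×I-2: qq|Qq|QQ
Q/II-4 ? I-1×I-2: qq|Qq|QQ
Q/III-1 un II-2×II-1: qq
⇒ Q over [I-1,I-2,II-1,II-2,II-3,II-4,III-1]: 17 consistent
Z/I-1 aff ·: Zz|ZZ
Z/I-2 un ·: zz
Z/II-1 aff I-1×I-2: Zz
Z/II-2 aff ·: Zz|ZZ
Z/II-3 aff I-1×I-2: Zz
Z/II-4 aff I-1×I-2: Zz
Z/III-1 ? II-2×II-1: zz|Zz|ZZ
⇒ Z over [I-1,I-2,II-1,II-2,II-3,II-4,III-1]: 10 consistent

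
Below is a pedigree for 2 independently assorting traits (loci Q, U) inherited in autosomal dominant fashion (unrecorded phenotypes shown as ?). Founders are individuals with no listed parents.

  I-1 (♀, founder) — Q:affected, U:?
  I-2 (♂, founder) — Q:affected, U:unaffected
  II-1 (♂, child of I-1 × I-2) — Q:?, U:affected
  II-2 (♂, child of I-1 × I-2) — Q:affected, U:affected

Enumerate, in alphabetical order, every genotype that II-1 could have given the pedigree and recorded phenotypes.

Q/I-1 aff ·: Qq|QQ
Q/I-2 aff ·: Qq|QQ
Q/II-1 ? I-1×I-2: qq|Qq|QQ
Q/II-2 aff I-1×I-2: Qq|QQ
⇒ Q over [I-1,I-2,II-1,II-2]: 15 consistent
U/I-1 ? ·: Uu|UU
U/I-2 un ·: uu
U/II-1 aff I-1×I-2: Uu
U/II-2 aff I-1×I-2: Uu
⇒ U over [I-1,I-2,II-1,II-2]: 2 consistent

II-1 ∈ {QQ Uu, Qq Uu, qq Uu}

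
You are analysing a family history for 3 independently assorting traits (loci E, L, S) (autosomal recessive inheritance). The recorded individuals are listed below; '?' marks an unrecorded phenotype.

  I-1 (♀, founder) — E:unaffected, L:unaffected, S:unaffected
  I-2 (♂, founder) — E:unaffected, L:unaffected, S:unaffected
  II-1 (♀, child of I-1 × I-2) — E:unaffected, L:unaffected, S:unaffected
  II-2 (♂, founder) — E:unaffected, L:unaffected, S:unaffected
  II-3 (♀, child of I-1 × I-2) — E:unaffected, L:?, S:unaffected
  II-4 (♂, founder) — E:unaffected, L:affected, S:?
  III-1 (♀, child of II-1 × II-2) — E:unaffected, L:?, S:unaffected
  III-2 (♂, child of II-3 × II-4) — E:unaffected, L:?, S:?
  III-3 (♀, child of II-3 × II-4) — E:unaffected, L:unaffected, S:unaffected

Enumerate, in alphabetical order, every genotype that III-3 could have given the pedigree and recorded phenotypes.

III-3 ∈ {EE Ll SS, EE Ll Ss, Ee Ll SS, Ee Ll Ss}

E/I-1 un ·: EE|Ee
E/I-2 un ·: EE|Ee
E/II-1 un I-1×I-2: EE|Ee
E/II-2 un ·: EE|Ee
E/II-3 un I-1×I-2: EE|Ee
E/II-4 un ·: EE|Ee
E/III-1 un II-1×II-2: EE|Ee
E/III-2 un II-3×II-4: EE|Ee
E/III-3 un II-3×II-4: EE|Ee
⇒ E over [I-1,I-2,II-1,II-2,II-3,II-4,III-1,III-2,III-3]: 288 consistent
L/I-1 un ·: LL|Ll
L/I-2 un ·: LL|Ll
L/II-1 un I-1×I-2: LL|Ll
L/II-2 un ·: LL|Ll
L/II-3 ? I-1×I-2: LL|Ll
L/II-4 aff ·: ll
L/III-1 ? II-1×II-2: LL|Ll|ll
L/III-2 ? II-3×II-4: Ll|ll
L/III-3 un II-3×II-4: Ll
⇒ L over [I-1,I-2,II-1,II-2,II-3,II-4,III-1,III-2,III-3]: 75 consistent
S/I-1 un ·: SS|Ss
S/I-2 un ·: SS|Ss
S/II-1 un I-1×I-2: SS|Ss
S/II-2 un ·: SS|Ss
S/II-3 un I-1×I-2: SS|Ss
S/II-4 ? ·: SS|Ss|ss
S/III-1 un II-1×II-2: SS|Ss
S/III-2 ? II-3×II-4: SS|Ss|ss
S/III-3 un II-3×II-4: SS|Ss
⇒ S over [I-1,I-2,II-1,II-2,II-3,II-4,III-1,III-2,III-3]: 396 consistent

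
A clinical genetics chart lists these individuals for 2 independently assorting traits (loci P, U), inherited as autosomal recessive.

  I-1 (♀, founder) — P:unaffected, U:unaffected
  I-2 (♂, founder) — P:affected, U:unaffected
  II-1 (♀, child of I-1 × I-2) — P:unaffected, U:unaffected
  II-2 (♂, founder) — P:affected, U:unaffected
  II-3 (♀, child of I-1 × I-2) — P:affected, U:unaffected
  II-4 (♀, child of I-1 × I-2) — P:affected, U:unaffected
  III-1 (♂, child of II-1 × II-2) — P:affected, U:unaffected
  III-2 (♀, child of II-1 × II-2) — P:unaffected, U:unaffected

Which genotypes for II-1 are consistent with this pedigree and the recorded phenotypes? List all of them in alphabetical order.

P/I-1 un ·: Pp
P/I-2 aff ·: pp
P/II-1 un I-1×I-2: Pp
P/II-2 aff ·: pp
P/II-3 aff I-1×I-2: pp
P/II-4 aff I-1×I-2: pp
P/III-1 aff II-1×II-2: pp
P/III-2 un II-1×II-2: Pp
⇒ P over [I-1,I-2,II-1,II-2,II-3,II-4,III-1,III-2]: 1 consistent
U/I-1 un ·: UU|Uu
U/I-2 un ·: UU|Uu
U/II-1 un I-1×I-2: UU|Uu
U/II-2 un ·: UU|Uu
U/II-3 un I-1×I-2: UU|Uu
U/II-4 un I-1×I-2: UU|Uu
U/III-1 un II-1×II-2: UU|Uu
U/III-2 un II-1×II-2: UU|Uu
⇒ U over [I-1,I-2,II-1,II-2,II-3,II-4,III-1,III-2]: 161 consistent

II-1 ∈ {Pp UU, Pp Uu}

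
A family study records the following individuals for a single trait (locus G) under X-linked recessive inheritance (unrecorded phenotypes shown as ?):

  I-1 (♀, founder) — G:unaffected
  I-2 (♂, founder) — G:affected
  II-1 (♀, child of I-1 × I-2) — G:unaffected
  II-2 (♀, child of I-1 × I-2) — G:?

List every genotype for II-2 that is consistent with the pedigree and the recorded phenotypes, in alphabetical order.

II-2 ∈ {X^GX^g, X^gX^g}

G/I-1 un ·: X^GX^G|X^GX^g
G/I-2 aff ·: X^gY
G/II-1 un I-1×I-2: X^GX^g
G/II-2 ? I-1×I-2: X^GX^g|X^gX^g
⇒ G over [I-1,I-2,II-1,II-2]: 3 consistent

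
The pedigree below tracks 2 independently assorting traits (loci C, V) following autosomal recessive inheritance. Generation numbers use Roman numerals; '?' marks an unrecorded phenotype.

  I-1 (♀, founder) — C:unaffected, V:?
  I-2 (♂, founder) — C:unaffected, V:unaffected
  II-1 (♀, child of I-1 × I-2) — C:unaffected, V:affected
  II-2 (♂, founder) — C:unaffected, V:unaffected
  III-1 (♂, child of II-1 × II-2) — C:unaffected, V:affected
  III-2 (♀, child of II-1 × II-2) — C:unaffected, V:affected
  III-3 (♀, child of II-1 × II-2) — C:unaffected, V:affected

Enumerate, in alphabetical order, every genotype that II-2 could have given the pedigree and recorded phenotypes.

C/I-1 un ·: CC|Cc
C/I-2 un ·: CC|Cc
C/II-1 un I-1×I-2: CC|Cc
C/II-2 un ·: CC|Cc
C/III-1 un II-1×II-2: CC|Cc
C/III-2 un II-1×II-2: CC|Cc
C/III-3 un II-1×II-2: CC|Cc
⇒ C over [I-1,I-2,II-1,II-2,III-1,III-2,III-3]: 84 consistent
V/I-1 ? ·: Vv|vv
V/I-2 un ·: Vv
V/II-1 aff I-1×I-2: vv
V/II-2 un ·: Vv
V/III-1 aff II-1×II-2: vv
V/III-2 aff II-1×II-2: vv
V/III-3 aff II-1×II-2: vv
⇒ V over [I-1,I-2,II-1,II-2,III-1,III-2,III-3]: 2 consistent

II-2 ∈ {CC Vv, Cc Vv}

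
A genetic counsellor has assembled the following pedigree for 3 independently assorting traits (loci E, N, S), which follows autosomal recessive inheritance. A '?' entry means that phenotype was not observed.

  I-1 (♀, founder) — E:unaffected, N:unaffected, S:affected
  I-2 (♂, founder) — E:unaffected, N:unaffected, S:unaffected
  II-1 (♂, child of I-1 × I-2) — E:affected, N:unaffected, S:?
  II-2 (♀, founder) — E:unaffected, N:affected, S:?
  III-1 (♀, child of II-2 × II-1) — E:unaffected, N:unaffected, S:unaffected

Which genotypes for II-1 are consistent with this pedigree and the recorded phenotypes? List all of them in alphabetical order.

E/I-1 un ·: Ee
E/I-2 un ·: Ee
E/II-1 aff I-1×I-2: ee
E/II-2 un ·: EE|Ee
E/III-1 un II-2×II-1: Ee
⇒ E over [I-1,I-2,II-1,II-2,III-1]: 2 consistent
N/I-1 un ·: NN|Nn
N/I-2 un ·: NN|Nn
N/II-1 un I-1×I-2: NN|Nn
N/II-2 aff ·: nn
N/III-1 un II-2×II-1: Nn
⇒ N over [I-1,I-2,II-1,II-2,III-1]: 7 consistent
S/I-1 aff ·: ss
S/I-2 un ·: SS|Ss
S/II-1 ? I-1×I-2: Ss|ss
S/II-2 ? ·: SS|Ss|ss
S/III-1 un II-2×II-1: SS|Ss
⇒ S over [I-1,I-2,II-1,II-2,III-1]: 12 consistent

II-1 ∈ {ee NN Ss, ee NN ss, ee Nn Ss, ee Nn ss}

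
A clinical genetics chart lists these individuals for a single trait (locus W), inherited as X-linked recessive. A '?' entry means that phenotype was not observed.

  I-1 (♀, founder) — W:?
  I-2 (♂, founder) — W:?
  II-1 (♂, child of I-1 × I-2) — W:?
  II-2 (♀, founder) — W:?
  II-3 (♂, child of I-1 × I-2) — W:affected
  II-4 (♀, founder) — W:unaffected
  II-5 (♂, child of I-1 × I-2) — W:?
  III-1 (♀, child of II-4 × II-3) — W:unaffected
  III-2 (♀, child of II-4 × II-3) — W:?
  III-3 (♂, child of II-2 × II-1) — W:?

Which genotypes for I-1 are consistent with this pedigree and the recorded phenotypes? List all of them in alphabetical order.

I-1 ∈ {X^WX^w, X^wX^w}

W/I-1 ? ·: X^WX^w|X^wX^w
W/I-2 ? ·: X^WY|X^wY
W/II-1 ? I-1×I-2: X^WY|X^wY
W/II-2 ? ·: X^WX^W|X^WX^w|X^wX^w
W/II-3 aff I-1×I-2: X^wY
W/II-4 un ·: X^WX^W|X^WX^w
W/II-5 ? I-1×I-2: X^WY|X^wY
W/III-1 un II-4×II-3: X^WX^w
W/III-2 ? II-4×II-3: X^WX^w|X^wX^w
W/III-3 ? II-2×II-1: X^WY|X^wY
⇒ W over [I-1,I-2,II-1,II-2,II-3,II-4,II-5,III-1,III-2,III-3]: 120 consistent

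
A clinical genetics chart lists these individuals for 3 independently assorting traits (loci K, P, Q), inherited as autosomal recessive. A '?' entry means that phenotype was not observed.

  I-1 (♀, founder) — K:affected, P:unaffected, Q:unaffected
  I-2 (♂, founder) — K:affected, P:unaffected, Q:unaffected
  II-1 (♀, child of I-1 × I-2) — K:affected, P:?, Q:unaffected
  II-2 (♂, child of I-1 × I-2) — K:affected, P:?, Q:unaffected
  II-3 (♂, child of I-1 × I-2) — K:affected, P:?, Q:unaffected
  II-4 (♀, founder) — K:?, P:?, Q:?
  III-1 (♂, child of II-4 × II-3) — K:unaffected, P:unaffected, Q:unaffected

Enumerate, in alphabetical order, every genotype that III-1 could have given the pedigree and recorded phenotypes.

K/I-1 aff ·: kk
K/I-2 aff ·: kk
K/II-1 aff I-1×I-2: kk
K/II-2 aff I-1×I-2: kk
K/II-3 aff I-1×I-2: kk
K/II-4 ? ·: KK|Kk
K/III-1 un II-4×II-3: Kk
⇒ K over [I-1,I-2,II-1,II-2,II-3,II-4,III-1]: 2 consistent
P/I-1 un ·: PP|Pp
P/I-2 un ·: PP|Pp
P/II-1 ? I-1×I-2: PP|Pp|pp
P/II-2 ? I-1×I-2: PP|Pp|pp
P/II-3 ? I-1×I-2: PP|Pp|pp
P/II-4 ? ·: PP|Pp|pp
P/III-1 un II-4×II-3: PP|Pp
⇒ P over [I-1,I-2,II-1,II-2,II-3,II-4,III-1]: 175 consistent
Q/I-1 un ·: QQ|Qq
Q/I-2 un ·: QQ|Qq
Q/II-1 un I-1×I-2: QQ|Qq
Q/II-2 un I-1×I-2: QQ|Qq
Q/II-3 un I-1×I-2: QQ|Qq
Q/II-4 ? ·: QQ|Qq|qq
Q/III-1 un II-4×II-3: QQ|Qq
⇒ Q over [I-1,I-2,II-1,II-2,II-3,II-4,III-1]: 112 consistent

III-1 ∈ {Kk PP QQ, Kk PP Qq, Kk Pp QQ, Kk Pp Qq}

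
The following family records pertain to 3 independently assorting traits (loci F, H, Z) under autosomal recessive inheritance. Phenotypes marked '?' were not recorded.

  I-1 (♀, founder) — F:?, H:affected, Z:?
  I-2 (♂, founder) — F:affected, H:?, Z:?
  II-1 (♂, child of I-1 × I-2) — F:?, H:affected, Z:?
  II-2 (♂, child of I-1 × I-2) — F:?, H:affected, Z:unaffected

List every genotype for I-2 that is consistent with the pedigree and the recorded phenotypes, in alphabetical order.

I-2 ∈ {ff Hh ZZ, ff Hh Zz, ff Hh zz, ff hh ZZ, ff hh Zz, ff hh zz}

F/I-1 ? ·: FF|Ff|ff
F/I-2 aff ·: ff
F/II-1 ? I-1×I-2: Ff|ff
F/II-2 ? I-1×I-2: Ff|ff
⇒ F over [I-1,I-2,II-1,II-2]: 6 consistent
H/I-1 aff ·: hh
H/I-2 ? ·: Hh|hh
H/II-1 aff I-1×I-2: hh
H/II-2 aff I-1×I-2: hh
⇒ H over [I-1,I-2,II-1,II-2]: 2 consistent
Z/I-1 ? ·: ZZ|Zz|zz
Z/I-2 ? ·: ZZ|Zz|zz
Z/II-1 ? I-1×I-2: ZZ|Zz|zz
Z/II-2 un I-1×I-2: ZZ|Zz
⇒ Z over [I-1,I-2,II-1,II-2]: 21 consistent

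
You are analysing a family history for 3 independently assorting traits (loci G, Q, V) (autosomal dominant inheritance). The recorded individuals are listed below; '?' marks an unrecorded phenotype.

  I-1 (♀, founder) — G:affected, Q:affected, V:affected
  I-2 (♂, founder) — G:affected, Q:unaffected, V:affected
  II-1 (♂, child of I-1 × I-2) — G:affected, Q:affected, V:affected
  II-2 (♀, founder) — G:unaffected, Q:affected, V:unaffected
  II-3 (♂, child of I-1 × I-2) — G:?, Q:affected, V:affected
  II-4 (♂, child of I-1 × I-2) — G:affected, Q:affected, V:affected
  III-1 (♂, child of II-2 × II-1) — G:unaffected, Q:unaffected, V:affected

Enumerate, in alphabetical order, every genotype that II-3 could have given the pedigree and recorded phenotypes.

II-3 ∈ {GG Qq VV, GG Qq Vv, Gg Qq VV, Gg Qq Vv, gg Qq VV, gg Qq Vv}

G/I-1 aff ·: Gg|GG
G/I-2 aff ·: Gg|GG
G/II-1 aff I-1×I-2: Gg
G/II-2 un ·: gg
G/II-3 ? I-1×I-2: gg|Gg|GG
G/II-4 aff I-1×I-2: Gg|GG
G/III-1 un II-2×II-1: gg
⇒ G over [I-1,I-2,II-1,II-2,II-3,II-4,III-1]: 14 consistent
Q/I-1 aff ·: Qq|QQ
Q/I-2 un ·: qq
Q/II-1 aff I-1×I-2: Qq
Q/II-2 aff ·: Qq
Q/II-3 aff I-1×I-2: Qq
Q/II-4 aff I-1×I-2: Qq
Q/III-1 un II-2×II-1: qq
⇒ Q over [I-1,I-2,II-1,II-2,II-3,II-4,III-1]: 2 consistent
V/I-1 aff ·: Vv|VV
V/I-2 aff ·: Vv|VV
V/II-1 aff I-1×I-2: Vv|VV
V/II-2 un ·: vv
V/II-3 aff I-1×I-2: Vv|VV
V/II-4 aff I-1×I-2: Vv|VV
V/III-1 aff II-2×II-1: Vv
⇒ V over [I-1,I-2,II-1,II-2,II-3,II-4,III-1]: 25 consistent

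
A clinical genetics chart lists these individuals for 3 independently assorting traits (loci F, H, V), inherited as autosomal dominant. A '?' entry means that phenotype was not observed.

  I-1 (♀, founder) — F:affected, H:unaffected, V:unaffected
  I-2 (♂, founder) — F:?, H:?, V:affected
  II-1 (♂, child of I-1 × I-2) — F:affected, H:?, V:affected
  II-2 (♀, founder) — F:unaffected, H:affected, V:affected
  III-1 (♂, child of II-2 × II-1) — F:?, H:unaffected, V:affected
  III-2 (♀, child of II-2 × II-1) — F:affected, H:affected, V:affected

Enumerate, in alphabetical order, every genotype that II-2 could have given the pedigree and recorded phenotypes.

II-2 ∈ {ff Hh VV, ff Hh Vv}

F/I-1 aff ·: Ff|FF
F/I-2 ? ·: ff|Ff|FF
F/II-1 aff I-1×I-2: Ff|FF
F/II-2 un ·: ff
F/III-1 ? II-2×II-1: ff|Ff
F/III-2 aff II-2×II-1: Ff
⇒ F over [I-1,I-2,II-1,II-2,III-1,III-2]: 14 consistent
H/I-1 un ·: hh
H/I-2 ? ·: hh|Hh|HH
H/II-1 ? I-1×I-2: hh|Hh
H/II-2 aff ·: Hh
H/III-1 un II-2×II-1: hh
H/III-2 aff II-2×II-1: Hh|HH
⇒ H over [I-1,I-2,II-1,II-2,III-1,III-2]: 6 consistent
V/I-1 un ·: vv
V/I-2 aff ·: Vv|VV
V/II-1 aff I-1×I-2: Vv
V/II-2 aff ·: Vv|VV
V/III-1 aff II-2×II-1: Vv|VV
V/III-2 aff II-2×II-1: Vv|VV
⇒ V over [I-1,I-2,II-1,II-2,III-1,III-2]: 16 consistent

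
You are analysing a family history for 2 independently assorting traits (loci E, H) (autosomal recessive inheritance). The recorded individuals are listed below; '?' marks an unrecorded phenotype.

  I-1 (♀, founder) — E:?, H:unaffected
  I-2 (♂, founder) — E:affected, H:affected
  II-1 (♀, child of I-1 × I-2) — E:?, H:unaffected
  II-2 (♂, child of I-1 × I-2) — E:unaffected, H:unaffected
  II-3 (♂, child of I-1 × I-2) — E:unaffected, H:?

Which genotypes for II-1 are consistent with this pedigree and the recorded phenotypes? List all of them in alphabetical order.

E/I-1 ? ·: EE|Ee
E/I-2 aff ·: ee
E/II-1 ? I-1×I-2: Ee|ee
E/II-2 un I-1×I-2: Ee
E/II-3 un I-1×I-2: Ee
⇒ E over [I-1,I-2,II-1,II-2,II-3]: 3 consistent
H/I-1 un ·: HH|Hh
H/I-2 aff ·: hh
H/II-1 un I-1×I-2: Hh
H/II-2 un I-1×I-2: Hh
H/II-3 ? I-1×I-2: Hh|hh
⇒ H over [I-1,I-2,II-1,II-2,II-3]: 3 consistent

II-1 ∈ {Ee Hh, ee Hh}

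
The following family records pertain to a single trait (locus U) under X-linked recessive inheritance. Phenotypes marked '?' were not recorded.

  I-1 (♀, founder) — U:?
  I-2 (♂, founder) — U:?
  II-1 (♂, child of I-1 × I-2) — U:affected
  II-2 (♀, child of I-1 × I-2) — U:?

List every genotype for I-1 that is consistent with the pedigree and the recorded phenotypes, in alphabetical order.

I-1 ∈ {X^UX^u, X^uX^u}

U/I-1 ? ·: X^UX^u|X^uX^u
U/I-2 ? ·: X^UY|X^uY
U/II-1 aff I-1×I-2: X^uY
U/II-2 ? I-1×I-2: X^UX^U|X^UX^u|X^uX^u
⇒ U over [I-1,I-2,II-1,II-2]: 6 consistent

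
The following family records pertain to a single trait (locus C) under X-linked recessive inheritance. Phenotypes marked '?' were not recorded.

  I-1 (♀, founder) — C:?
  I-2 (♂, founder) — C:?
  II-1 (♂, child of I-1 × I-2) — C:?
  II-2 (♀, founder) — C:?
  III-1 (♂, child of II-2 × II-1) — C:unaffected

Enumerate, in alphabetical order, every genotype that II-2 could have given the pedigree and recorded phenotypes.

II-2 ∈ {X^CX^C, X^CX^c}

C/I-1 ? ·: X^CX^C|X^CX^c|X^cX^c
C/I-2 ? ·: X^CY|X^cY
C/II-1 ? I-1×I-2: X^CY|X^cY
C/II-2 ? ·: X^CX^C|X^CX^c
C/III-1 un II-2×II-1: X^CY
⇒ C over [I-1,I-2,II-1,II-2,III-1]: 16 consistent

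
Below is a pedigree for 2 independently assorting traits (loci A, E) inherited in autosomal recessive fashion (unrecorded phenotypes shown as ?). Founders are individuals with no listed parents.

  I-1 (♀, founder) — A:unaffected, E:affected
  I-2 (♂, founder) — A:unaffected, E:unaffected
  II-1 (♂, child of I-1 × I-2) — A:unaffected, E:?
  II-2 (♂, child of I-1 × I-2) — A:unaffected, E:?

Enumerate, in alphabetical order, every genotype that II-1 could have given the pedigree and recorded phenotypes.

II-1 ∈ {AA Ee, AA ee, Aa Ee, Aa ee}

A/I-1 un ·: AA|Aa
A/I-2 un ·: AA|Aa
A/II-1 un I-1×I-2: AA|Aa
A/II-2 un I-1×I-2: AA|Aa
⇒ A over [I-1,I-2,II-1,II-2]: 13 consistent
E/I-1 aff ·: ee
E/I-2 un ·: EE|Ee
E/II-1 ? I-1×I-2: Ee|ee
E/II-2 ? I-1×I-2: Ee|ee
⇒ E over [I-1,I-2,II-1,II-2]: 5 consistent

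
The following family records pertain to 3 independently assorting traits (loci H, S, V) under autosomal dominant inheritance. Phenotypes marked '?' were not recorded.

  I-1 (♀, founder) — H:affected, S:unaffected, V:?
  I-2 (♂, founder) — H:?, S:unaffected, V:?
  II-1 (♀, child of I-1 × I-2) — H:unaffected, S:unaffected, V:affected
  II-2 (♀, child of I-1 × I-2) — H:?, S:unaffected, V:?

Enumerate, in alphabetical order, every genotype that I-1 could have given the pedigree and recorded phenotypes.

I-1 ∈ {Hh ss VV, Hh ss Vv, Hh ss vv}

H/I-1 aff ·: Hh
H/I-2 ? ·: hh|Hh
H/II-1 un I-1×I-2: hh
H/II-2 ? I-1×I-2: hh|Hh|HH
⇒ H over [I-1,I-2,II-1,II-2]: 5 consistent
S/I-1 un ·: ss
S/I-2 un ·: ss
S/II-1 un I-1×I-2: ss
S/II-2 un I-1×I-2: ss
⇒ S over [I-1,I-2,II-1,II-2]: 1 consistent
V/I-1 ? ·: vv|Vv|VV
V/I-2 ? ·: vv|Vv|VV
V/II-1 aff I-1×I-2: Vv|VV
V/II-2 ? I-1×I-2: vv|Vv|VV
⇒ V over [I-1,I-2,II-1,II-2]: 21 consistent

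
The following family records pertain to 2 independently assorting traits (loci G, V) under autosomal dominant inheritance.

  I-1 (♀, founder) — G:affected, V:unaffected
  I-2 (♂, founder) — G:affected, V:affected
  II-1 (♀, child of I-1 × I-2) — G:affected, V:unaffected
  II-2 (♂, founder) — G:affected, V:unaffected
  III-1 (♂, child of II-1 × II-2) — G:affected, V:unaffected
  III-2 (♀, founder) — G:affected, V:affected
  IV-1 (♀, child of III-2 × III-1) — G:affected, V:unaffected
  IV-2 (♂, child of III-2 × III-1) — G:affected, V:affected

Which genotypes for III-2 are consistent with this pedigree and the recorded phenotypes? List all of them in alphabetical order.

G/I-1 aff ·: Gg|GG
G/I-2 aff ·: Gg|GG
G/II-1 aff I-1×I-2: Gg|GG
G/II-2 aff ·: Gg|GG
G/III-1 aff II-1×II-2: Gg|GG
G/III-2 aff ·: Gg|GG
G/IV-1 aff III-2×III-1: Gg|GG
G/IV-2 aff III-2×III-1: Gg|GG
⇒ G over [I-1,I-2,II-1,II-2,III-1,III-2,IV-1,IV-2]: 150 consistent
V/I-1 un ·: vv
V/I-2 aff ·: Vv
V/II-1 un I-1×I-2: vv
V/II-2 un ·: vv
V/III-1 un II-1×II-2: vv
V/III-2 aff ·: Vv
V/IV-1 un III-2×III-1: vv
V/IV-2 aff III-2×III-1: Vv
⇒ V over [I-1,I-2,II-1,II-2,III-1,III-2,IV-1,IV-2]: 1 consistent

III-2 ∈ {GG Vv, Gg Vv}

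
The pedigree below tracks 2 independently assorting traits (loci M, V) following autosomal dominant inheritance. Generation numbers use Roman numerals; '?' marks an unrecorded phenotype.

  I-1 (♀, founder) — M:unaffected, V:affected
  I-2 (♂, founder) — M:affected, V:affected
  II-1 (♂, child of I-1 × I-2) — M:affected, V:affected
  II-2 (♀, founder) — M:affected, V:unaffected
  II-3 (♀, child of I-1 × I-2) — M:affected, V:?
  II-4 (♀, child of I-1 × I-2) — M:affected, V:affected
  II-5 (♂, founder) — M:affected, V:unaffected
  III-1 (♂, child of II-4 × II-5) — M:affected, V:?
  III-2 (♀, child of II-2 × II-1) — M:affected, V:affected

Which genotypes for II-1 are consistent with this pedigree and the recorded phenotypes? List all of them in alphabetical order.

II-1 ∈ {Mm VV, Mm Vv}

M/I-1 un ·: mm
M/I-2 aff ·: Mm|MM
M/II-1 aff I-1×I-2: Mm
M/II-2 aff ·: Mm|MM
M/II-3 aff I-1×I-2: Mm
M/II-4 aff I-1×I-2: Mm
M/II-5 aff ·: Mm|MM
M/III-1 aff II-4×II-5: Mm|MM
M/III-2 aff II-2×II-1: Mm|MM
⇒ M over [I-1,I-2,II-1,II-2,II-3,II-4,II-5,III-1,III-2]: 32 consistent
V/I-1 aff ·: Vv|VV
V/I-2 aff ·: Vv|VV
V/II-1 aff I-1×I-2: Vv|VV
V/II-2 un ·: vv
V/II-3 ? I-1×I-2: vv|Vv|VV
V/II-4 aff I-1×I-2: Vv|VV
V/II-5 un ·: vv
V/III-1 ? II-4×II-5: vv|Vv
V/III-2 aff II-2×II-1: Vv
⇒ V over [I-1,I-2,II-1,II-2,II-3,II-4,II-5,III-1,III-2]: 43 consistent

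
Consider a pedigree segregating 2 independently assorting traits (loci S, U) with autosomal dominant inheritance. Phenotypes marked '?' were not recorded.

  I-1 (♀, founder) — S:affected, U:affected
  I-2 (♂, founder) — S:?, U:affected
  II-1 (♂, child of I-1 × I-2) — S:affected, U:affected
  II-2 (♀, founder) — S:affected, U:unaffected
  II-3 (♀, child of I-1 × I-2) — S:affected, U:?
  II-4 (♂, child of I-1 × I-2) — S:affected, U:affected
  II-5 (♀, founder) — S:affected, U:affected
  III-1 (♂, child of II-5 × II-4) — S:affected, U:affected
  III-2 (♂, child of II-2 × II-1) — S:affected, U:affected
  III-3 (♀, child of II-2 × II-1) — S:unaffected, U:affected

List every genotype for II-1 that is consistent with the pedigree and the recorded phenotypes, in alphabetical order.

S/I-1 aff ·: Ss|SS
S/I-2 ? ·: ss|Ss|SS
S/II-1 aff I-1×I-2: Ss
S/II-2 aff ·: Ss
S/II-3 aff I-1×I-2: Ss|SS
S/II-4 aff I-1×I-2: Ss|SS
S/II-5 aff ·: Ss|SS
S/III-1 aff II-5×II-4: Ss|SS
S/III-2 aff II-2×II-1: Ss|SS
S/III-3 un II-2×II-1: ss
⇒ S over [I-1,I-2,II-1,II-2,II-3,II-4,II-5,III-1,III-2,III-3]: 100 consistent
U/I-1 aff ·: Uu|UU
U/I-2 aff ·: Uu|UU
U/II-1 aff I-1×I-2: Uu|UU
U/II-2 un ·: uu
U/II-3 ? I-1×I-2: uu|Uu|UU
U/II-4 aff I-1×I-2: Uu|UU
U/II-5 aff ·: Uu|UU
U/III-1 aff II-5×II-4: Uu|UU
U/III-2 aff II-2×II-1: Uu
U/III-3 aff II-2×II-1: Uu
⇒ U over [I-1,I-2,II-1,II-2,II-3,II-4,II-5,III-1,III-2,III-3]: 101 consistent

II-1 ∈ {Ss UU, Ss Uu}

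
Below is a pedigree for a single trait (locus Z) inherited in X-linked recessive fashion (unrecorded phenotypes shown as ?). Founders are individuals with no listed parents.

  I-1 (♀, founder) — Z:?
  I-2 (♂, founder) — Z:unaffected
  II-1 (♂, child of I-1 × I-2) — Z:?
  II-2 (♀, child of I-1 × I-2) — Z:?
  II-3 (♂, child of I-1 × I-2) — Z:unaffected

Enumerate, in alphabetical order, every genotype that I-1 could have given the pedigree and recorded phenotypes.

Z/I-1 ? ·: X^ZX^Z|X^ZX^z
Z/I-2 un ·: X^ZY
Z/II-1 ? I-1×I-2: X^ZY|X^zY
Z/II-2 ? I-1×I-2: X^ZX^Z|X^ZX^z
Z/II-3 un I-1×I-2: X^ZY
⇒ Z over [I-1,I-2,II-1,II-2,II-3]: 5 consistent

I-1 ∈ {X^ZX^Z, X^ZX^z}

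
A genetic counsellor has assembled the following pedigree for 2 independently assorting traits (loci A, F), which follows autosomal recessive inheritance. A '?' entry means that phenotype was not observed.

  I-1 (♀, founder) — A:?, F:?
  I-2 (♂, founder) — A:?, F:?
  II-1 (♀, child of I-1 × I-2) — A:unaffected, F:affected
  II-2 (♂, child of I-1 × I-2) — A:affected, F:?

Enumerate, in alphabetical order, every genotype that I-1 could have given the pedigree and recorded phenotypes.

I-1 ∈ {Aa Ff, Aa ff, aa Ff, aa ff}

A/I-1 ? ·: Aa|aa
A/I-2 ? ·: Aa|aa
A/II-1 un I-1×I-2: AA|Aa
A/II-2 aff I-1×I-2: aa
⇒ A over [I-1,I-2,II-1,II-2]: 4 consistent
F/I-1 ? ·: Ff|ff
F/I-2 ? ·: Ff|ff
F/II-1 aff I-1×I-2: ff
F/II-2 ? I-1×I-2: FF|Ff|ff
⇒ F over [I-1,I-2,II-1,II-2]: 8 consistent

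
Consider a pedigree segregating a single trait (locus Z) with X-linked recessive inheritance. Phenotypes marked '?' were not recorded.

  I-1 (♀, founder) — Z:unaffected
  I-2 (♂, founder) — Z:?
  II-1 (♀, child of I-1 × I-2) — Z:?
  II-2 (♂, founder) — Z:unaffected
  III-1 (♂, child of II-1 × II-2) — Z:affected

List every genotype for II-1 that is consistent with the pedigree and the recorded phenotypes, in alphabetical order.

II-1 ∈ {X^ZX^z, X^zX^z}

Z/I-1 un ·: X^ZX^Z|X^ZX^z
Z/I-2 ? ·: X^ZY|X^zY
Z/II-1 ? I-1×I-2: X^ZX^z|X^zX^z
Z/II-2 un ·: X^ZY
Z/III-1 aff II-1×II-2: X^zY
⇒ Z over [I-1,I-2,II-1,II-2,III-1]: 4 consistent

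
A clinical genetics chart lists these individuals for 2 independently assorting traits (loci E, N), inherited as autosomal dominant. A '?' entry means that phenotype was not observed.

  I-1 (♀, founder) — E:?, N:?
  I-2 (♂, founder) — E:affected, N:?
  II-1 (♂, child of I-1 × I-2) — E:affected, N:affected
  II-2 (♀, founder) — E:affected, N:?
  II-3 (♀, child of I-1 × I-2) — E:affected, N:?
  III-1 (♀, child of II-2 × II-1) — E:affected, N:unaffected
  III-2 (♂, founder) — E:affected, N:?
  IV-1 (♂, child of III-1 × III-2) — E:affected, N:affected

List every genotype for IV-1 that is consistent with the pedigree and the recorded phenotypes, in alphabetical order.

IV-1 ∈ {EE Nn, Ee Nn}

E/I-1 ? ·: ee|Ee|EE
E/I-2 aff ·: Ee|EE
E/II-1 aff I-1×I-2: Ee|EE
E/II-2 aff ·: Ee|EE
E/II-3 aff I-1×I-2: Ee|EE
E/III-1 aff II-2×II-1: Ee|EE
E/III-2 aff ·: Ee|EE
E/IV-1 aff III-1×III-2: Ee|EE
⇒ E over [I-1,I-2,II-1,II-2,II-3,III-1,III-2,IV-1]: 182 consistent
N/I-1 ? ·: nn|Nn|NN
N/I-2 ? ·: nn|Nn|NN
N/II-1 aff I-1×I-2: Nn
N/II-2 ? ·: nn|Nn
N/II-3 ? I-1×I-2: nn|Nn|NN
N/III-1 un II-2×II-1: nn
N/III-2 ? ·: Nn|NN
N/IV-1 aff III-1×III-2: Nn
⇒ N over [I-1,I-2,II-1,II-2,II-3,III-1,III-2,IV-1]: 52 consistent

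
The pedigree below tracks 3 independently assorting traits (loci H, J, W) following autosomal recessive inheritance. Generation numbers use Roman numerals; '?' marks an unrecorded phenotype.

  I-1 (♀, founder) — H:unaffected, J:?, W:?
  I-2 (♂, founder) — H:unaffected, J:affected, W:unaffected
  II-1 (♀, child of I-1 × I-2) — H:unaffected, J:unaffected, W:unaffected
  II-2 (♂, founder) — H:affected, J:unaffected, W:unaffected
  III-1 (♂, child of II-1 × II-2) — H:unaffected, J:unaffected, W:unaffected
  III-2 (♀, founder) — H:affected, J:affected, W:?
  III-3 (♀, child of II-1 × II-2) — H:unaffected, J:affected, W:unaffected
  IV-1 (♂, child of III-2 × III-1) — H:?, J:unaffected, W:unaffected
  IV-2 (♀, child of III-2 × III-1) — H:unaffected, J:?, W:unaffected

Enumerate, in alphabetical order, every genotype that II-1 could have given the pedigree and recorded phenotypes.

II-1 ∈ {HH Jj WW, HH Jj Ww, Hh Jj WW, Hh Jj Ww}

H/I-1 un ·: HH|Hh
H/I-2 un ·: HH|Hh
H/II-1 un I-1×I-2: HH|Hh
H/II-2 aff ·: hh
H/III-1 un II-1×II-2: Hh
H/III-2 aff ·: hh
H/III-3 un II-1×II-2: Hh
H/IV-1 ? III-2×III-1: Hh|hh
H/IV-2 un III-2×III-1: Hh
⇒ H over [I-1,I-2,II-1,II-2,III-1,III-2,III-3,IV-1,IV-2]: 14 consistent
J/I-1 ? ·: JJ|Jj
J/I-2 aff ·: jj
J/II-1 un I-1×I-2: Jj
J/II-2 un ·: Jj
J/III-1 un II-1×II-2: JJ|Jj
J/III-2 aff ·: jj
J/III-3 aff II-1×II-2: jj
J/IV-1 un III-2×III-1: Jj
J/IV-2 ? III-2×III-1: Jj|jj
⇒ J over [I-1,I-2,II-1,II-2,III-1,III-2,III-3,IV-1,IV-2]: 6 consistent
W/I-1 ? ·: WW|Ww|ww
W/I-2 un ·: WW|Ww
W/II-1 un I-1×I-2: WW|Ww
W/II-2 un ·: WW|Ww
W/III-1 un II-1×II-2: WW|Ww
W/III-2 ? ·: WW|Ww|ww
W/III-3 un II-1×II-2: WW|Ww
W/IV-1 un III-2×III-1: WW|Ww
W/IV-2 un III-2×III-1: WW|Ww
⇒ W over [I-1,I-2,II-1,II-2,III-1,III-2,III-3,IV-1,IV-2]: 444 consistent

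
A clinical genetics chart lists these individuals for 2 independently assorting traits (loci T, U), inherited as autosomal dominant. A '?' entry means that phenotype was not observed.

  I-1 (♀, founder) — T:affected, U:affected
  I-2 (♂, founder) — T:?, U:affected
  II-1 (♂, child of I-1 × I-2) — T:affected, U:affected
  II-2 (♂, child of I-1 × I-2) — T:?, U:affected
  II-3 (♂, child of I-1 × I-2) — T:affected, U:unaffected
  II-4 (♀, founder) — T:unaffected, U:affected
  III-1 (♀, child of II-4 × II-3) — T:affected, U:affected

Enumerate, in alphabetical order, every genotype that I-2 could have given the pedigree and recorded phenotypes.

I-2 ∈ {TT Uu, Tt Uu, tt Uu}

T/I-1 aff ·: Tt|TT
T/I-2 ? ·: tt|Tt|TT
T/II-1 aff I-1×I-2: Tt|TT
T/II-2 ? I-1×I-2: tt|Tt|TT
T/II-3 aff I-1×I-2: Tt|TT
T/II-4 un ·: tt
T/III-1 aff II-4×II-3: Tt
⇒ T over [I-1,I-2,II-1,II-2,II-3,II-4,III-1]: 32 consistent
U/I-1 aff ·: Uu
U/I-2 aff ·: Uu
U/II-1 aff I-1×I-2: Uu|UU
U/II-2 aff I-1×I-2: Uu|UU
U/II-3 un I-1×I-2: uu
U/II-4 aff ·: Uu|UU
U/III-1 aff II-4×II-3: Uu
⇒ U over [I-1,I-2,II-1,II-2,II-3,II-4,III-1]: 8 consistent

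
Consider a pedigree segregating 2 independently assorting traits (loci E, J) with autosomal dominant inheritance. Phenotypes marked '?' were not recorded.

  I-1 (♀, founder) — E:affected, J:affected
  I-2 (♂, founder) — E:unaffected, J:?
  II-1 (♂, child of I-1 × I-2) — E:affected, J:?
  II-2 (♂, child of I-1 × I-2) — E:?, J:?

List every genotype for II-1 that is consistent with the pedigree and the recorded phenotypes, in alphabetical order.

II-1 ∈ {Ee JJ, Ee Jj, Ee jj}

E/I-1 aff ·: Ee|EE
E/I-2 un ·: ee
E/II-1 aff I-1×I-2: Ee
E/II-2 ? I-1×I-2: ee|Ee
⇒ E over [I-1,I-2,II-1,II-2]: 3 consistent
J/I-1 aff ·: Jj|JJ
J/I-2 ? ·: jj|Jj|JJ
J/II-1 ? I-1×I-2: jj|Jj|JJ
J/II-2 ? I-1×I-2: jj|Jj|JJ
⇒ J over [I-1,I-2,II-1,II-2]: 23 consistent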